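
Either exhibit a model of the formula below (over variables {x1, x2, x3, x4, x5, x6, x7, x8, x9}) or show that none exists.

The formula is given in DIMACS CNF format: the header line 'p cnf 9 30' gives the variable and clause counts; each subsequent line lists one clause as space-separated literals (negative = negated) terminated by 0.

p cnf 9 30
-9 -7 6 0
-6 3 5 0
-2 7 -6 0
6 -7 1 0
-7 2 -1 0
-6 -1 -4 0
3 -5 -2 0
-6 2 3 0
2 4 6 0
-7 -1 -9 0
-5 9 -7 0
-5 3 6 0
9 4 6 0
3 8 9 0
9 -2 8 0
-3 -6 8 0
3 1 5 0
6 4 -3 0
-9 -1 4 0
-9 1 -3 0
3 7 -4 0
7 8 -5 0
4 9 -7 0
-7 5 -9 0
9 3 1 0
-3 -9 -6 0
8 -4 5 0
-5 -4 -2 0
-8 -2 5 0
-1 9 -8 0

x1: True, x2: False, x3: True, x4: True, x5: False, x6: False, x7: False, x8: True, x9: True

Try x9 = True.
Try x7 = False.
Try x2 = False.
Try x6 = False.
(x4) alone gives x4 = True.
(x3) alone gives x3 = True.
(x1) alone gives x1 = True.
Try x8 = True.
No clause remains; x5 is free.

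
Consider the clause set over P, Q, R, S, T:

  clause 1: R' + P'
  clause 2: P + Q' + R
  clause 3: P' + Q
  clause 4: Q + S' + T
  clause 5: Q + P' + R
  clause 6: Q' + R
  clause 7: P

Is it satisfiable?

(P) alone gives P = 1.
(R') alone gives R = 0.
(Q) alone gives Q = 1.
That conflicts with the unit clause (Q').
No assignment satisfies every clause.

Unsatisfiable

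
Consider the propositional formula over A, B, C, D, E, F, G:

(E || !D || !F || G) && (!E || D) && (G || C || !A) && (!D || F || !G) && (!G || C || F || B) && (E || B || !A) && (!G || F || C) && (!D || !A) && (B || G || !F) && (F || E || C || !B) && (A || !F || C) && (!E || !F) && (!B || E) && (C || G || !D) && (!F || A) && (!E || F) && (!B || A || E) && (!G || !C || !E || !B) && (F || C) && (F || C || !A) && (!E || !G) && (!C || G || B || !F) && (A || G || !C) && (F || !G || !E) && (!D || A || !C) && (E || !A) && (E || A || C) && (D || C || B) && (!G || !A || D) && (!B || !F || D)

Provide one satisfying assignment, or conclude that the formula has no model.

Suppose E = false.
(!B) alone gives B = false.
(!A) alone gives A = false.
(!F) alone gives F = false.
(C) alone gives C = true.
(G) alone gives G = true.
(!D) alone gives D = false.
Every clause now holds.

A=false,  B=false,  C=true,  D=false,  E=false,  F=false,  G=true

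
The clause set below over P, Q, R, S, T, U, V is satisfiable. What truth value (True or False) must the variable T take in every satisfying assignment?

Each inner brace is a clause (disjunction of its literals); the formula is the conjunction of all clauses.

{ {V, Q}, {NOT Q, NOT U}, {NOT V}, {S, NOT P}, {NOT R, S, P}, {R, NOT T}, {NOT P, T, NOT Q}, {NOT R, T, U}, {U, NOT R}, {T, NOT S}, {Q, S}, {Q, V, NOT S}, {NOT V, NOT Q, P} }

False

Suppose T = true.
From the singleton clause (NOT V), V = false.
From the singleton clause (Q), Q = true.
From the singleton clause (NOT U), U = false.
From the singleton clause (R), R = true.
Now (NOT R) is unsatisfied and unit — conflict.
So every satisfying assignment has T = False.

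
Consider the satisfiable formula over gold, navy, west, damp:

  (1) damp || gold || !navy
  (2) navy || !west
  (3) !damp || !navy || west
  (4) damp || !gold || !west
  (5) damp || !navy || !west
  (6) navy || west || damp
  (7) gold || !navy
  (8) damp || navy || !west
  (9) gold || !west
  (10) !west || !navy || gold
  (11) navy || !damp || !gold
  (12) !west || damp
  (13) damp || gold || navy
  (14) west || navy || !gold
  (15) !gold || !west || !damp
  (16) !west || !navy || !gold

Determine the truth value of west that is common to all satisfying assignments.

Suppose west = true.
(navy) alone gives navy = true.
(damp) alone gives damp = true.
(gold) alone gives gold = true.
But (!gold) is also a unit clause — contradiction.
So every satisfying assignment has west = False.

False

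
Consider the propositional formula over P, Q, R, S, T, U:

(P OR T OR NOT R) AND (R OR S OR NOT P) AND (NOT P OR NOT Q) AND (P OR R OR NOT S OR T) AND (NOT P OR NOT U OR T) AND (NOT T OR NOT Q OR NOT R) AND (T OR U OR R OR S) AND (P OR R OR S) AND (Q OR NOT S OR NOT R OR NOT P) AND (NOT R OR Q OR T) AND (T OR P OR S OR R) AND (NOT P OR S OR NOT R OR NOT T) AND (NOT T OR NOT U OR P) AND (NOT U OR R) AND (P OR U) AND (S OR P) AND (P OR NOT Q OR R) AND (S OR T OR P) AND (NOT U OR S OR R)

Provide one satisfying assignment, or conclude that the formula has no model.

P=true,  Q=false,  R=false,  S=true,  T=true,  U=false

Suppose P = true.
(NOT Q) alone gives Q = false.
Suppose R = false.
(S) alone gives S = true.
(NOT U) alone gives U = false.
All clauses hold; T can take either value.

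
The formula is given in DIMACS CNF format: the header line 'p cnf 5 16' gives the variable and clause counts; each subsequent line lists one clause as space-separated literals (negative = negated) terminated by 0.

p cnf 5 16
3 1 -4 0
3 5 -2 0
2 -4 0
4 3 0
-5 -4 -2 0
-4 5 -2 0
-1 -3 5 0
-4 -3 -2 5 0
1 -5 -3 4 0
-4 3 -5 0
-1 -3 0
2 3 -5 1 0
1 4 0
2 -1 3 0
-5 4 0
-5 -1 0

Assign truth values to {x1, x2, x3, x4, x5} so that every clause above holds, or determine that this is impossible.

UNSATISFIABLE

Branch on x2: set x2 = True.
Branch on x3: set x3 = True.
The clause (¬x1) is unit, so x1 = False.
The clause (x4) is unit, so x4 = True.
The clause (¬x5) is unit, so x5 = False.
Now (x5) is unsatisfied and unit — conflict.
That branch fails; take x3 = False instead.
The clause (x5) is unit, so x5 = True.
The clause (x4) is unit, so x4 = True.
Now (¬x4) is unsatisfied and unit — conflict.
Both values of x3 lead to a conflict.
That branch fails; take x2 = False instead.
The clause (¬x4) is unit, so x4 = False.
The clause (x3) is unit, so x3 = True.
The clause (¬x1) is unit, so x1 = False.
Now (x1) is unsatisfied and unit — conflict.
Both values of x2 lead to a conflict.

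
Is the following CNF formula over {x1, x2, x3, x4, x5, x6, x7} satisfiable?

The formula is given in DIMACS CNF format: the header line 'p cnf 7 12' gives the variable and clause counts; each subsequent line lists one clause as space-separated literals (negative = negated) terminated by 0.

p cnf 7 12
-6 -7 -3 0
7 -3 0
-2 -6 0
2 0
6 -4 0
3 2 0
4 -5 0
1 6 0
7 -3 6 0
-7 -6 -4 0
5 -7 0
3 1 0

From the singleton clause (x2), x2 = True.
From the singleton clause (¬x6), x6 = False.
From the singleton clause (¬x4), x4 = False.
From the singleton clause (¬x5), x5 = False.
From the singleton clause (x1), x1 = True.
From the singleton clause (¬x7), x7 = False.
From the singleton clause (¬x3), x3 = False.
This assignment satisfies each clause.
A satisfying assignment: x1: True, x2: True, x3: False, x4: False, x5: False, x6: False, x7: False.

Yes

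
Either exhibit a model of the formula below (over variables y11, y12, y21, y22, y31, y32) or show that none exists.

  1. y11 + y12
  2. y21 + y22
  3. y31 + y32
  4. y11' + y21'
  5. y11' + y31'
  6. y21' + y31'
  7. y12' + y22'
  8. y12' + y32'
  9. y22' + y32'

Suppose y11 = 1.
The clause (y21') is unit, so y21 = 0.
The clause (y22) is unit, so y22 = 1.
The clause (y31') is unit, so y31 = 0.
The clause (y32) is unit, so y32 = 1.
That conflicts with the unit clause (y32').
Undo y11 and try y11 = 0.
The clause (y12) is unit, so y12 = 1.
The clause (y22') is unit, so y22 = 0.
The clause (y21) is unit, so y21 = 1.
The clause (y31') is unit, so y31 = 0.
The clause (y32) is unit, so y32 = 1.
That conflicts with the unit clause (y32').
Both values of y11 lead to a conflict.

UNSATISFIABLE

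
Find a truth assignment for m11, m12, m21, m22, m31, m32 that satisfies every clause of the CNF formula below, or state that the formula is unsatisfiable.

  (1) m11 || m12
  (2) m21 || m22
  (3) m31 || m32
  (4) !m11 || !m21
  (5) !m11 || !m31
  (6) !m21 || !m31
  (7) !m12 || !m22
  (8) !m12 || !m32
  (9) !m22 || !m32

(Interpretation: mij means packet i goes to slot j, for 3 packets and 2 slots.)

Branch on m11: set m11 = true.
The clause (!m21) is unit, so m21 = false.
The clause (m22) is unit, so m22 = true.
The clause (!m31) is unit, so m31 = false.
The clause (m32) is unit, so m32 = true.
But (!m32) is also a unit clause — contradiction.
That branch fails; take m11 = false instead.
The clause (m12) is unit, so m12 = true.
The clause (!m22) is unit, so m22 = false.
The clause (m21) is unit, so m21 = true.
The clause (!m31) is unit, so m31 = false.
The clause (m32) is unit, so m32 = true.
But (!m32) is also a unit clause — contradiction.
Both values of m11 lead to a conflict.

UNSATISFIABLE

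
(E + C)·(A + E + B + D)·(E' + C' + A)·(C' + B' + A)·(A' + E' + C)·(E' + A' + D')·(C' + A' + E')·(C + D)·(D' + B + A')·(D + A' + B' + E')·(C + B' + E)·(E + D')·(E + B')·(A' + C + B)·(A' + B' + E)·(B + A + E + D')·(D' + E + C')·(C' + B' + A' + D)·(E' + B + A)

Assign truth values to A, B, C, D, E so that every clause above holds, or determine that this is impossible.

Try E = 0.
From the singleton clause (C), C = 1.
From the singleton clause (D'), D = 0.
From the singleton clause (B'), B = 0.
From the singleton clause (A), A = 1.
This assignment satisfies each clause.

A=1, B=0, C=1, D=0, E=0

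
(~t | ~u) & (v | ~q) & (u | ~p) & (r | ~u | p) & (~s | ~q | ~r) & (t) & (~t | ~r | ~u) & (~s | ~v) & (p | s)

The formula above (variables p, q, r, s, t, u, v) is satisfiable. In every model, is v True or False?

False

Suppose v = 1.
The clause (t) is unit, so t = 1.
The clause (~u) is unit, so u = 0.
The clause (~p) is unit, so p = 0.
The clause (~s) is unit, so s = 0.
Now (s) is unsatisfied and unit — conflict.
So every satisfying assignment has v = False.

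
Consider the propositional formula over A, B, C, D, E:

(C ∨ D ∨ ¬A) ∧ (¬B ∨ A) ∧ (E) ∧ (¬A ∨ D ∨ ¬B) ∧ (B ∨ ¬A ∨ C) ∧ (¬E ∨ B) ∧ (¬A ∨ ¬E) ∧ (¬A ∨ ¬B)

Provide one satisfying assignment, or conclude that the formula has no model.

(E) alone gives E = True.
(B) alone gives B = True.
(A) alone gives A = True.
That conflicts with the unit clause (¬A).

UNSATISFIABLE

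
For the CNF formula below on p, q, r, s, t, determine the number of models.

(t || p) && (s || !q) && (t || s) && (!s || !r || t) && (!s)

4

There are 2^5 = 32 truth assignments over (p, q, r, s, t).
Split on t. With t = true, the clauses containing t are satisfied and !t drops from the rest; 4 of the 2^4 = 16 assignments to the other variables satisfy what remains.
With t = false, by the same count on the reduced clause set, 0 assignments work.
(One model: p=F, q=F, r=F, s=F, t=T.)
Total: 4 + 0 = 4.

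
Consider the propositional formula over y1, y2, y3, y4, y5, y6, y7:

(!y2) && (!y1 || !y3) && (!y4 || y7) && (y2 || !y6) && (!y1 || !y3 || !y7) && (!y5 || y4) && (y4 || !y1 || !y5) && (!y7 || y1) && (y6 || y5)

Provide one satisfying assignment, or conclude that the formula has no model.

y1 ↦ true; y2 ↦ false; y3 ↦ false; y4 ↦ true; y5 ↦ true; y6 ↦ false; y7 ↦ true

Unit clause (!y2) forces y2 = false.
Unit clause (!y6) forces y6 = false.
Unit clause (y5) forces y5 = true.
Unit clause (y4) forces y4 = true.
Unit clause (y7) forces y7 = true.
Unit clause (y1) forces y1 = true.
Unit clause (!y3) forces y3 = false.
Every clause now holds.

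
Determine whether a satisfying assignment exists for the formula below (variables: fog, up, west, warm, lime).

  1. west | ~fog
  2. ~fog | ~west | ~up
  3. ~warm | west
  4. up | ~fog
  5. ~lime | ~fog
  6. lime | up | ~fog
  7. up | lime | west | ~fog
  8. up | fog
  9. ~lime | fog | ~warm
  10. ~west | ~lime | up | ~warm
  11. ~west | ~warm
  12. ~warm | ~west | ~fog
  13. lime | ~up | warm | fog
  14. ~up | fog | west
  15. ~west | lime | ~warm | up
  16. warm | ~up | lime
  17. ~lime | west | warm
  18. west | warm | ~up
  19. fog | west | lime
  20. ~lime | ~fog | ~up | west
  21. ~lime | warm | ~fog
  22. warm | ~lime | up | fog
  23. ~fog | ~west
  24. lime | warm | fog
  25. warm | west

Yes, satisfiable

Try west = 1.
Unit clause (~warm) forces warm = 0.
Unit clause (~fog) forces fog = 0.
Unit clause (up) forces up = 1.
Unit clause (lime) forces lime = 1.
All clauses are satisfied.
A satisfying assignment: fog=0,  up=1,  west=1,  warm=0,  lime=1.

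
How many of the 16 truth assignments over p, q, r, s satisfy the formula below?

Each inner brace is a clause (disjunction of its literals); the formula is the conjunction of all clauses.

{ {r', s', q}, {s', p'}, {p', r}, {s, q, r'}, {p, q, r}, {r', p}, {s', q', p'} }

There are 2^4 = 16 truth assignments over (p, q, r, s).
Split on r. With r = 1, the clauses containing r are satisfied and r' drops from the rest; 1 of the 2^3 = 8 assignments to the other variables satisfy what remains.
With r = 0, by the same count on the reduced clause set, 2 assignments work.
(One model: p=F, q=T, r=F, s=F.)
Total: 1 + 2 = 3.

3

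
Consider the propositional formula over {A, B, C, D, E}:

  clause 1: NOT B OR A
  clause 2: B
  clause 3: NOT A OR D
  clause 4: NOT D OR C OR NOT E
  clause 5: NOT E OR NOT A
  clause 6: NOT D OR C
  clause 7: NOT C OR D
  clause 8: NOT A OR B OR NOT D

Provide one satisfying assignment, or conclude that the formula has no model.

A=true; B=true; C=true; D=true; E=false

The clause (B) is unit, so B = true.
The clause (A) is unit, so A = true.
The clause (D) is unit, so D = true.
The clause (NOT E) is unit, so E = false.
The clause (C) is unit, so C = true.
This assignment satisfies each clause.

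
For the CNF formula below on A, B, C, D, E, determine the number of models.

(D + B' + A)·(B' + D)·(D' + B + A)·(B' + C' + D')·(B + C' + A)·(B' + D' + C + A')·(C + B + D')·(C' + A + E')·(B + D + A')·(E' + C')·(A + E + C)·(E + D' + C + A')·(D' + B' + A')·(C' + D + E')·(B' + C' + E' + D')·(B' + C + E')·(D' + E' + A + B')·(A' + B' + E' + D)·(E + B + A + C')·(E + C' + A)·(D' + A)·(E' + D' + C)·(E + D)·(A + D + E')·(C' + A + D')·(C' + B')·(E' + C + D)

There are 2^5 = 32 truth assignments over (A, B, C, D, E).
Split on B. With B = 1, the clauses containing B are satisfied and B' drops from the rest; 0 of the 2^4 = 16 assignments to the other variables satisfy what remains.
With B = 0, by the same count on the reduced clause set, 1 assignment works.
Total: 0 + 1 = 1.

1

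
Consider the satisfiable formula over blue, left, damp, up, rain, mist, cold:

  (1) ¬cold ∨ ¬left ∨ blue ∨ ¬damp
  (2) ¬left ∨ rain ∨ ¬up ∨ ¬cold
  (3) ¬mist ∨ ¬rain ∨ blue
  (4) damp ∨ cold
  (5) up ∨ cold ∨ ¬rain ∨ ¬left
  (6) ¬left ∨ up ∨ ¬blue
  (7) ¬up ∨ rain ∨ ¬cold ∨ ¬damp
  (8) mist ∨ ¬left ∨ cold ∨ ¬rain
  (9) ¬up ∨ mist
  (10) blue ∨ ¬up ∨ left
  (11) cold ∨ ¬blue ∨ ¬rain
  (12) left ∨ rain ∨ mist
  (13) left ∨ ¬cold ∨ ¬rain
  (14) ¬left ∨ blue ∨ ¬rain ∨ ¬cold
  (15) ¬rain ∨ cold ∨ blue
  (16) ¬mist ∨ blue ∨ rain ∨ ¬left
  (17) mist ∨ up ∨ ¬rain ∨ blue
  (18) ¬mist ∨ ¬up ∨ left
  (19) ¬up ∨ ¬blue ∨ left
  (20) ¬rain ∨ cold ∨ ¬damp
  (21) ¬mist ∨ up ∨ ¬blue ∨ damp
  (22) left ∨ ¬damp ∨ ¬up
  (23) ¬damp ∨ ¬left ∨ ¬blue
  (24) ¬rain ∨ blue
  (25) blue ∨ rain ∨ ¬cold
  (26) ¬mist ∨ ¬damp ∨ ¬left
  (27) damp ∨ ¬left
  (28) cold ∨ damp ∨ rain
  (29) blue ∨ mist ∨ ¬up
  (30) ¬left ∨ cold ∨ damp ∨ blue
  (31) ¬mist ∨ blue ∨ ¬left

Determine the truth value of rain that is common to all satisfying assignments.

False

Suppose rain = True.
The clause (blue) is unit, so blue = True.
The clause (cold) is unit, so cold = True.
The clause (left) is unit, so left = True.
The clause (up) is unit, so up = True.
The clause (mist) is unit, so mist = True.
The clause (¬damp) is unit, so damp = False.
But (damp) is also a unit clause — contradiction.
So every satisfying assignment has rain = False.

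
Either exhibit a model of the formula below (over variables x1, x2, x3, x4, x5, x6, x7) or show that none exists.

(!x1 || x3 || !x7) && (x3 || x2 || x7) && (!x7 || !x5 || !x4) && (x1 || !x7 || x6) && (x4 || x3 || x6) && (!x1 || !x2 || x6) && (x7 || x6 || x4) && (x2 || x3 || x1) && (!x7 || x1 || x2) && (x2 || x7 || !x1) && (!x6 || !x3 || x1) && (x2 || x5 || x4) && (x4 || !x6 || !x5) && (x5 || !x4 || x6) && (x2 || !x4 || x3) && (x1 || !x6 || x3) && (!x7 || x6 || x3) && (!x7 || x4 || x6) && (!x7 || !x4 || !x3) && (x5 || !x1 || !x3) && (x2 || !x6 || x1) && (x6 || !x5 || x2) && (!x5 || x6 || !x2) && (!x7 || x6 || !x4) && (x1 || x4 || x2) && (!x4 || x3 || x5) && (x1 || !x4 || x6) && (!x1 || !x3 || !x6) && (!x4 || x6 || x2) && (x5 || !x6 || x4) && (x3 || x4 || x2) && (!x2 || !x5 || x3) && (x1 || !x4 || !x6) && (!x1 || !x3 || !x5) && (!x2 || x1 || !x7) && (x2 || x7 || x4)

UNSATISFIABLE

Try x1 = false.
Try x7 = false.
Try x3 = true.
The clause (!x6) is unit, so x6 = false.
The clause (x4) is unit, so x4 = true.
Now (!x4) is unsatisfied and unit — conflict.
Undo x3 and try x3 = false.
The clause (x2) is unit, so x2 = true.
The clause (!x6) is unit, so x6 = false.
The clause (x4) is unit, so x4 = true.
Now (!x4) is unsatisfied and unit — conflict.
Neither x3 = true nor x3 = false works.
Undo x7 and try x7 = true.
The clause (x6) is unit, so x6 = true.
The clause (x2) is unit, so x2 = true.
Now (!x2) is unsatisfied and unit — conflict.
Neither x7 = true nor x7 = false works.
Undo x1 and try x1 = true.
Try x3 = true.
The clause (x5) is unit, so x5 = true.
Now (!x5) is unsatisfied and unit — conflict.
Undo x3 and try x3 = false.
The clause (!x7) is unit, so x7 = false.
The clause (x2) is unit, so x2 = true.
The clause (x6) is unit, so x6 = true.
The clause (!x5) is unit, so x5 = false.
The clause (!x4) is unit, so x4 = false.
Now (x4) is unsatisfied and unit — conflict.
Neither x3 = true nor x3 = false works.
Neither x1 = true nor x1 = false works.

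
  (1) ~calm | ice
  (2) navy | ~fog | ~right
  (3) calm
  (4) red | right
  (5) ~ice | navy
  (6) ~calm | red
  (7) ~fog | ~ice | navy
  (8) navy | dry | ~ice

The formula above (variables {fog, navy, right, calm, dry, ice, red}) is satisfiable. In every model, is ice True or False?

Suppose ice = 0.
Unit clause (~calm) forces calm = 0.
Now (calm) is unsatisfied and unit — conflict.
So every satisfying assignment has ice = True.

True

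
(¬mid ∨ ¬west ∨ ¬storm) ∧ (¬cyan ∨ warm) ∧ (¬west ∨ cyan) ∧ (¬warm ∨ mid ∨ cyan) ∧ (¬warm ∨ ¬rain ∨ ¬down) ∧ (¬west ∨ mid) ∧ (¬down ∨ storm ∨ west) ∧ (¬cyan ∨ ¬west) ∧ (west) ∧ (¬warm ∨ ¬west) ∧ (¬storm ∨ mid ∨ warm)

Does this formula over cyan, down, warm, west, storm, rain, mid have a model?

Unit clause (west) forces west = True.
Unit clause (cyan) forces cyan = True.
But (¬cyan) is also a unit clause — contradiction.
No assignment satisfies every clause.

No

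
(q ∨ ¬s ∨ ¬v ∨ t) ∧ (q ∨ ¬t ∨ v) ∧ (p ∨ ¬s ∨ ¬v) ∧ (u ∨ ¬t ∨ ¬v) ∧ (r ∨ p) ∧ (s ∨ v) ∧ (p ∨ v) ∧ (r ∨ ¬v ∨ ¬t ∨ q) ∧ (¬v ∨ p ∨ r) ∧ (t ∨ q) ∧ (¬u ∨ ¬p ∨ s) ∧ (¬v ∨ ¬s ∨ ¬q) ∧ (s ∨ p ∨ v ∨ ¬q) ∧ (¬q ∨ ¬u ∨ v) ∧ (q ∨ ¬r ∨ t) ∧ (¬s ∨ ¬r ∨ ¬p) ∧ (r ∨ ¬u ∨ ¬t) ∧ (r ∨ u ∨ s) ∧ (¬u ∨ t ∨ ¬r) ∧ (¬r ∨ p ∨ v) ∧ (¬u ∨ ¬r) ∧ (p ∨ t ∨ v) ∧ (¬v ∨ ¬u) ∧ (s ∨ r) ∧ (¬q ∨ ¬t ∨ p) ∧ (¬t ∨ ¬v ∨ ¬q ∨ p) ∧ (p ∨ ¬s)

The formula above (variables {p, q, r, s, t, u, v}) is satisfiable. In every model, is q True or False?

Suppose q = False.
Unit clause (t) forces t = True.
Unit clause (v) forces v = True.
Unit clause (u) forces u = True.
But (¬u) is also a unit clause — contradiction.
So every satisfying assignment has q = True.

True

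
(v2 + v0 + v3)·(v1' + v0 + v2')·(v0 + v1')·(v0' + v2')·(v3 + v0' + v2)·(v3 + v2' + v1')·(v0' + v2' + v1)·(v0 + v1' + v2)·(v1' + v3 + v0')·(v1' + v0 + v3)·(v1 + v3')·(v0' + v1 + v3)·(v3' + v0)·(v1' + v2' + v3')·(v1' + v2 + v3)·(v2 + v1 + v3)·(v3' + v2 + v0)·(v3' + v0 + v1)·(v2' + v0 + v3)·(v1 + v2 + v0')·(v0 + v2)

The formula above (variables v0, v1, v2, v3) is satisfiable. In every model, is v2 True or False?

False

Suppose v2 = 1.
Unit clause (v0') forces v0 = 0.
Unit clause (v1') forces v1 = 0.
Unit clause (v3') forces v3 = 0.
But (v3) is also a unit clause — contradiction.
So every satisfying assignment has v2 = False.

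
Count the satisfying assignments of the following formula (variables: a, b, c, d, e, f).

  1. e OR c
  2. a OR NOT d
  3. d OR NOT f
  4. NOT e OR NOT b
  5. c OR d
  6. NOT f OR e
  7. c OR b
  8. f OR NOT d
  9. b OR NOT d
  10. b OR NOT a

There are 2^6 = 64 truth assignments over (a, b, c, d, e, f).
Split on f. With f = true, the clauses containing f are satisfied and NOT f drops from the rest; 0 of the 2^5 = 32 assignments to the other variables satisfy what remains.
With f = false, by the same count on the reduced clause set, 4 assignments work.
(One model: a=F, b=F, c=T, d=F, e=F, f=F.)
Total: 0 + 4 = 4.

4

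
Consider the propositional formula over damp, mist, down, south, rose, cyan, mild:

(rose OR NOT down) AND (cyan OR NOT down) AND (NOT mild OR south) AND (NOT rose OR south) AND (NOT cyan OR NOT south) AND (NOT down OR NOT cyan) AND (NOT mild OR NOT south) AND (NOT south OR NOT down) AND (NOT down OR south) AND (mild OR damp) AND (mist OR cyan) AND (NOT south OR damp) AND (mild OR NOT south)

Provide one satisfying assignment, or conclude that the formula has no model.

Try rose = false.
The clause (NOT down) is unit, so down = false.
Try mild = false.
The clause (damp) is unit, so damp = true.
The clause (NOT south) is unit, so south = false.
Try mist = true.
All clauses hold; cyan can take either value.

damp: true, mist: true, down: false, south: false, rose: false, cyan: true, mild: false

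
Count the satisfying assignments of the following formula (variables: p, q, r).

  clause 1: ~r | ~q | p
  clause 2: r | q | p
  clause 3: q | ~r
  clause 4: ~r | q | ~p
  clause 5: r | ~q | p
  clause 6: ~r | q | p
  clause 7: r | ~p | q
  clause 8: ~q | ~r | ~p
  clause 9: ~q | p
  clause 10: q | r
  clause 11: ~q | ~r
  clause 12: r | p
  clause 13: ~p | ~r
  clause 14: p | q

1

There are 2^3 = 8 truth assignments over (p, q, r).
Check each against the 14 clauses (columns in the order p, q, r):
  F F F  ✗ fails (r | q | p)
  F F T  ✗ fails (q | ~r)
  F T F  ✗ fails (r | ~q | p)
  F T T  ✗ fails (~r | ~q | p)
  T F F  ✗ fails (r | ~p | q)
  T F T  ✗ fails (q | ~r)
  T T F  ✓ satisfies all
  T T T  ✗ fails (~q | ~r | ~p)
1 of the 8 rows is a model.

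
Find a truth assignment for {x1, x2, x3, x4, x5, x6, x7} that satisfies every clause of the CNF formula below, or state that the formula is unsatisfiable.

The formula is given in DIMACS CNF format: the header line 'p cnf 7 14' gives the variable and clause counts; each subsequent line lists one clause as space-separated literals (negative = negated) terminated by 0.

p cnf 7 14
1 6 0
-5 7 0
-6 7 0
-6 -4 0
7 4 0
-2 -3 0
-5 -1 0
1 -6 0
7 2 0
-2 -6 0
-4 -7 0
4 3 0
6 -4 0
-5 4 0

Suppose x1 = True.
Unit clause (¬x5) forces x5 = False.
Suppose x6 = False.
Unit clause (¬x4) forces x4 = False.
Unit clause (x7) forces x7 = True.
Unit clause (x3) forces x3 = True.
Unit clause (¬x2) forces x2 = False.
All clauses are satisfied.

x1 ↦ True; x2 ↦ False; x3 ↦ True; x4 ↦ False; x5 ↦ False; x6 ↦ False; x7 ↦ True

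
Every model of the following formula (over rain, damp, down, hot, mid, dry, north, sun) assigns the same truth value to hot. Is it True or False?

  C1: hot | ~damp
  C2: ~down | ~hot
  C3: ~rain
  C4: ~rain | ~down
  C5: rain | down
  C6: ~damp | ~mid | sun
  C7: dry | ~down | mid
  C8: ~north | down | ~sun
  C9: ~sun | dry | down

False

Suppose hot = 1.
The clause (~down) is unit, so down = 0.
The clause (~rain) is unit, so rain = 0.
But (rain) is also a unit clause — contradiction.
So every satisfying assignment has hot = False.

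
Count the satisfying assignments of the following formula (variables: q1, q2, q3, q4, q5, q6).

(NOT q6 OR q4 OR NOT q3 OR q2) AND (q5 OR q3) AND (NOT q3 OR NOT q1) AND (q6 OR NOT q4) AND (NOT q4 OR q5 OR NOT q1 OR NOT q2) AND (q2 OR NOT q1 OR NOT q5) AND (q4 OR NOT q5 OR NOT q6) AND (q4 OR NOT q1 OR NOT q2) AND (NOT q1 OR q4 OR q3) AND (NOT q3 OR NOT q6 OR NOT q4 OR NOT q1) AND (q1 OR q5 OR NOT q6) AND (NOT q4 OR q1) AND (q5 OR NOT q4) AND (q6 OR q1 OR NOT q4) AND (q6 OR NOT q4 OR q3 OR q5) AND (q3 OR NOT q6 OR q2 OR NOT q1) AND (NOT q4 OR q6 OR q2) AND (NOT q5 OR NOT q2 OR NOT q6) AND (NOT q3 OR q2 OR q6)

There are 2^6 = 64 truth assignments over (q1, q2, q3, q4, q5, q6).
Split on q4. With q4 = true, the clauses containing q4 are satisfied and NOT q4 drops from the rest; 0 of the 2^5 = 32 assignments to the other variables satisfy what remains.
With q4 = false, by the same count on the reduced clause set, 4 assignments work.
Total: 0 + 4 = 4.

4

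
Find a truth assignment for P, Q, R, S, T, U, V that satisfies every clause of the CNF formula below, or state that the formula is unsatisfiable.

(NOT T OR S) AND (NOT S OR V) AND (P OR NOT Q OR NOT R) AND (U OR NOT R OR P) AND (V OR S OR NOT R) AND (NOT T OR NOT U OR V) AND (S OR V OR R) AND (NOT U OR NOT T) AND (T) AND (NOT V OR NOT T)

(T) alone gives T = true.
(S) alone gives S = true.
(V) alone gives V = true.
Now (NOT V) is unsatisfied and unit — conflict.

UNSATISFIABLE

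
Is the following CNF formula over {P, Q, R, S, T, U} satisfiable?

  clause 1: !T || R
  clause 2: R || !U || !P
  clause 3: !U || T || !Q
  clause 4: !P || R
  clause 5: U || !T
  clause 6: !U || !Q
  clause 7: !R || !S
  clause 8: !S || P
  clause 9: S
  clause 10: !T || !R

The clause (S) is unit, so S = true.
The clause (!R) is unit, so R = false.
The clause (!T) is unit, so T = false.
The clause (!P) is unit, so P = false.
But (P) is also a unit clause — contradiction.
No assignment satisfies every clause.

Unsatisfiable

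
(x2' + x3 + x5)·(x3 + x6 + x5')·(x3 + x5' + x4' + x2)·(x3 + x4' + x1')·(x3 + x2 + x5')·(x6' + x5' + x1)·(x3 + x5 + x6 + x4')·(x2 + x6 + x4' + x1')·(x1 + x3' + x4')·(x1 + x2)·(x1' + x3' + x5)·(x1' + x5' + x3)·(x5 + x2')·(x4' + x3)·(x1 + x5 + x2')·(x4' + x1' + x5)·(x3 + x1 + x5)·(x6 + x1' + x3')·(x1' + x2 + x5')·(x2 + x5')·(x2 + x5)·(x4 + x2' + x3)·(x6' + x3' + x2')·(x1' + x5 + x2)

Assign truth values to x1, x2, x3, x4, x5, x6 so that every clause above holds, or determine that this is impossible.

Case x1 = 0:
From the singleton clause (x2), x2 = 1.
From the singleton clause (x5), x5 = 1.
From the singleton clause (x6'), x6 = 0.
From the singleton clause (x3), x3 = 1.
From the singleton clause (x4'), x4 = 0.
Every clause now holds.

x1 ↦ 0,  x2 ↦ 1,  x3 ↦ 1,  x4 ↦ 0,  x5 ↦ 1,  x6 ↦ 0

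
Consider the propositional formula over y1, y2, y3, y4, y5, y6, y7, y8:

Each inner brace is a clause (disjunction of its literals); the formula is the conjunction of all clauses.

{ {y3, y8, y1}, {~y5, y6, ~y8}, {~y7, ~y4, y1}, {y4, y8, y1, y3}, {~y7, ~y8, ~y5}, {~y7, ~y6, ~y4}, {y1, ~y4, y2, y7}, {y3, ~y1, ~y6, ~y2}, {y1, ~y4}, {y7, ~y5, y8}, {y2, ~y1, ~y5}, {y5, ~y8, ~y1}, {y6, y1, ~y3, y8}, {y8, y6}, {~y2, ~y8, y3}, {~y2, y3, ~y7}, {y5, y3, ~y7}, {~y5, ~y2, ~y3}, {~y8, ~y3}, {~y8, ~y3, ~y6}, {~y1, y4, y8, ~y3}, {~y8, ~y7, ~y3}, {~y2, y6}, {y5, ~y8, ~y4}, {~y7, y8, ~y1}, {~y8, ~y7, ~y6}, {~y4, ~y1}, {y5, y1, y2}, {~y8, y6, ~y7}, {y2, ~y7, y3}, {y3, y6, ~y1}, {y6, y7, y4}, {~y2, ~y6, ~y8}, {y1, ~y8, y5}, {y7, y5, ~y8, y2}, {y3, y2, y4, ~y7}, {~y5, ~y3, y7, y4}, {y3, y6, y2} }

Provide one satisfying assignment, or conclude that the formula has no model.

y1 ↦ 0,  y2 ↦ 0,  y3 ↦ 1,  y4 ↦ 0,  y5 ↦ 1,  y6 ↦ 1,  y7 ↦ 1,  y8 ↦ 0

Case y1 = 0:
Unit clause (~y4) forces y4 = 0.
Case y3 = 1:
Unit clause (~y8) forces y8 = 0.
Unit clause (y6) forces y6 = 1.
Case y7 = 1:
Case y5 = 1:
Unit clause (~y2) forces y2 = 0.
This assignment satisfies each clause.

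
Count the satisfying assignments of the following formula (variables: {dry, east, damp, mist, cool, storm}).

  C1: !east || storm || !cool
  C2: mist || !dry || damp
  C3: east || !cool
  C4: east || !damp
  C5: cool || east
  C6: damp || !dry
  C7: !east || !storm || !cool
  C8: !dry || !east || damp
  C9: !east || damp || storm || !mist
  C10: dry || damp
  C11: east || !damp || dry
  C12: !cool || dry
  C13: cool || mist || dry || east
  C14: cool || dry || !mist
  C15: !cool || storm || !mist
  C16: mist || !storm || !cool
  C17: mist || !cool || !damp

6

There are 2^6 = 64 truth assignments over (dry, east, damp, mist, cool, storm).
Split on mist. With mist = true, the clauses containing mist are satisfied and !mist drops from the rest; 2 of the 2^5 = 32 assignments to the other variables satisfy what remains.
With mist = false, by the same count on the reduced clause set, 4 assignments work.
(One model: dry=F, east=T, damp=T, mist=F, cool=F, storm=F.)
Total: 2 + 4 = 6.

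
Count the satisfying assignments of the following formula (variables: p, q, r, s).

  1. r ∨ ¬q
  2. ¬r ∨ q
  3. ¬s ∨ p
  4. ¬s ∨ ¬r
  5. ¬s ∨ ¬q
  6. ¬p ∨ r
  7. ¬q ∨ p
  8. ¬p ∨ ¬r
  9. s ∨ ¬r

There are 2^4 = 16 truth assignments over (p, q, r, s).
Check each against the 9 clauses (columns in the order p, q, r, s):
  F F F F  ✓ satisfies all
  F F F T  ✗ fails (¬s ∨ p)
  F F T F  ✗ fails (¬r ∨ q)
  F F T T  ✗ fails (¬r ∨ q)
  F T F F  ✗ fails (r ∨ ¬q)
  F T F T  ✗ fails (r ∨ ¬q)
  F T T F  ✗ fails (¬q ∨ p)
  F T T T  ✗ fails (¬s ∨ p)
  T F F F  ✗ fails (¬p ∨ r)
  T F F T  ✗ fails (¬p ∨ r)
  T F T F  ✗ fails (¬r ∨ q)
  T F T T  ✗ fails (¬r ∨ q)
  T T F F  ✗ fails (r ∨ ¬q)
  T T F T  ✗ fails (r ∨ ¬q)
  T T T F  ✗ fails (¬p ∨ ¬r)
  T T T T  ✗ fails (¬s ∨ ¬r)
1 of the 16 rows is a model.

1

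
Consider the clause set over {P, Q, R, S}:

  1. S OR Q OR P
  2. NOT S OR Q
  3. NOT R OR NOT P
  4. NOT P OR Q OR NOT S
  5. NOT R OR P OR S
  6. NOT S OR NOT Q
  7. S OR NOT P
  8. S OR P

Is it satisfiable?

No, unsatisfiable

Suppose S = false.
Unit clause (NOT P) forces P = false.
That conflicts with the unit clause (P).
Backtrack on S: now try S = true.
Unit clause (Q) forces Q = true.
That conflicts with the unit clause (NOT Q).
Neither S = true nor S = false works.
No assignment satisfies every clause.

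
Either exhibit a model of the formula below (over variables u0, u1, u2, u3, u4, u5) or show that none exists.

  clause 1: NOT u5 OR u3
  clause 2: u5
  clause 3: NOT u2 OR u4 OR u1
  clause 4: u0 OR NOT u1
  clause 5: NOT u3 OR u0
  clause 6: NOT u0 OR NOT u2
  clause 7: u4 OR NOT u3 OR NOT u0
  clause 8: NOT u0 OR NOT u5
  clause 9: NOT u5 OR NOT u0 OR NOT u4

Unit clause (u5) forces u5 = true.
Unit clause (u3) forces u3 = true.
Unit clause (u0) forces u0 = true.
Now (NOT u0) is unsatisfied and unit — conflict.

UNSATISFIABLE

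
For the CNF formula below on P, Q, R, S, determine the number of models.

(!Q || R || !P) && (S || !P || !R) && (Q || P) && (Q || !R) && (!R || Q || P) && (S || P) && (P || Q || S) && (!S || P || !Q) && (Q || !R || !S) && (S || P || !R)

3

There are 2^4 = 16 truth assignments over (P, Q, R, S).
Check each against the 10 clauses (columns in the order P, Q, R, S):
  F F F F  ✗ fails (Q || P)
  F F F T  ✗ fails (Q || P)
  F F T F  ✗ fails (Q || P)
  F F T T  ✗ fails (Q || P)
  F T F F  ✗ fails (S || P)
  F T F T  ✗ fails (!S || P || !Q)
  F T T F  ✗ fails (S || P)
  F T T T  ✗ fails (!S || P || !Q)
  T F F F  ✓ satisfies all
  T F F T  ✓ satisfies all
  T F T F  ✗ fails (S || !P || !R)
  T F T T  ✗ fails (Q || !R)
  T T F F  ✗ fails (!Q || R || !P)
  T T F T  ✗ fails (!Q || R || !P)
  T T T F  ✗ fails (S || !P || !R)
  T T T T  ✓ satisfies all
3 of the 16 rows are models.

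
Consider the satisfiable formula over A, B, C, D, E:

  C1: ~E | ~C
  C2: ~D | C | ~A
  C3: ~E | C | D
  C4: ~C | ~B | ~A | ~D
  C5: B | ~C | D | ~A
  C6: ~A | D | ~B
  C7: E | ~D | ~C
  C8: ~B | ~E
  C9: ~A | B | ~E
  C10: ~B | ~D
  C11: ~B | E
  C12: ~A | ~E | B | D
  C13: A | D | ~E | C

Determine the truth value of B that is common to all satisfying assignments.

Suppose B = 1.
Unit clause (~E) forces E = 0.
Now (E) is unsatisfied and unit — conflict.
So every satisfying assignment has B = False.

False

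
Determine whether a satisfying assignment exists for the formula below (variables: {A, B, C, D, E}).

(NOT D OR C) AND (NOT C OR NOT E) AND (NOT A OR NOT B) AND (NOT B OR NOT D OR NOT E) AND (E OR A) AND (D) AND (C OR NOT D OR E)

Satisfiable

The clause (D) is unit, so D = true.
The clause (C) is unit, so C = true.
The clause (NOT E) is unit, so E = false.
The clause (A) is unit, so A = true.
The clause (NOT B) is unit, so B = false.
All clauses are satisfied.
A satisfying assignment: A: true; B: false; C: true; D: true; E: false.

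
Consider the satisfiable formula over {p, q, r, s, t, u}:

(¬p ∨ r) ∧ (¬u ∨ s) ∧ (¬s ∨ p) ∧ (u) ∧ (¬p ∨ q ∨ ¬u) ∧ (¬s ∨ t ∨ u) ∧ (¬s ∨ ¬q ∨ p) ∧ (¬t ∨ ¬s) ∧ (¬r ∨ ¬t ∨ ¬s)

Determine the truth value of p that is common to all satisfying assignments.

Suppose p = False.
From the singleton clause (¬s), s = False.
From the singleton clause (¬u), u = False.
But (u) is also a unit clause — contradiction.
So every satisfying assignment has p = True.

True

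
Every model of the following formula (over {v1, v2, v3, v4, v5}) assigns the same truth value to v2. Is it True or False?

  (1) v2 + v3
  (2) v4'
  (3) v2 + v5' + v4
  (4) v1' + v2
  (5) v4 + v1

Suppose v2 = 0.
(v3) alone gives v3 = 1.
(v4') alone gives v4 = 0.
(v5') alone gives v5 = 0.
(v1') alone gives v1 = 0.
But (v1) is also a unit clause — contradiction.
So every satisfying assignment has v2 = True.

True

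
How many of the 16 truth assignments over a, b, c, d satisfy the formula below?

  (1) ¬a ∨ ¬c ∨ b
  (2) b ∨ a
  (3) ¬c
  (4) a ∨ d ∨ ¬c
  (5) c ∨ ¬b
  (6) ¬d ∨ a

2

There are 2^4 = 16 truth assignments over (a, b, c, d).
Split on d. With d = True, the clauses containing d are satisfied and ¬d drops from the rest; 1 of the 2^3 = 8 assignments to the other variables satisfy what remains.
With d = False, by the same count on the reduced clause set, 1 assignment works.
(One model: a=T, b=F, c=F, d=F.)
Total: 1 + 1 = 2.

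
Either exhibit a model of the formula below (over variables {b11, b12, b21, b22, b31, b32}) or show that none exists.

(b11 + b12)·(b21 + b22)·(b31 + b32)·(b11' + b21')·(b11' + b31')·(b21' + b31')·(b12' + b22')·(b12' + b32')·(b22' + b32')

UNSATISFIABLE

Try b11 = 1.
From the singleton clause (b21'), b21 = 0.
From the singleton clause (b22), b22 = 1.
From the singleton clause (b31'), b31 = 0.
From the singleton clause (b32), b32 = 1.
Now (b32') is unsatisfied and unit — conflict.
So b11 must be the other value — set b11 = 0.
From the singleton clause (b12), b12 = 1.
From the singleton clause (b22'), b22 = 0.
From the singleton clause (b21), b21 = 1.
From the singleton clause (b31'), b31 = 0.
From the singleton clause (b32), b32 = 1.
Now (b32') is unsatisfied and unit — conflict.
Both values of b11 lead to a conflict.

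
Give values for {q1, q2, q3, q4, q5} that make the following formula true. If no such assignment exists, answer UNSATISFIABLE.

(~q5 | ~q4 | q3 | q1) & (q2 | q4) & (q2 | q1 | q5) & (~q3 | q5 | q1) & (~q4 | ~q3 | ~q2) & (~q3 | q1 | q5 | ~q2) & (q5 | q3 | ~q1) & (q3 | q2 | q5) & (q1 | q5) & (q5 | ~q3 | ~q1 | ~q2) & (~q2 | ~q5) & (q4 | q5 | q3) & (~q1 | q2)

q1: 0; q2: 0; q3: 1; q4: 1; q5: 1

Try q2 = 0.
From the singleton clause (q4), q4 = 1.
From the singleton clause (~q1), q1 = 0.
From the singleton clause (q5), q5 = 1.
From the singleton clause (q3), q3 = 1.
All clauses are satisfied.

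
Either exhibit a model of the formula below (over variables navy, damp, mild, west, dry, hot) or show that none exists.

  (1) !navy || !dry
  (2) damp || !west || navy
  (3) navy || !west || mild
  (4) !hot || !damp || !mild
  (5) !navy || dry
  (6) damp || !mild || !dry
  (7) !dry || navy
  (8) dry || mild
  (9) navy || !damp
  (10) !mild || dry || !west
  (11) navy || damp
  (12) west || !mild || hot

Branch on navy: set navy = false.
Unit clause (!dry) forces dry = false.
Unit clause (mild) forces mild = true.
Unit clause (!damp) forces damp = false.
That conflicts with the unit clause (damp).
Backtrack on navy: now try navy = true.
Unit clause (!dry) forces dry = false.
That conflicts with the unit clause (dry).
Either choice for navy ends in contradiction.

UNSATISFIABLE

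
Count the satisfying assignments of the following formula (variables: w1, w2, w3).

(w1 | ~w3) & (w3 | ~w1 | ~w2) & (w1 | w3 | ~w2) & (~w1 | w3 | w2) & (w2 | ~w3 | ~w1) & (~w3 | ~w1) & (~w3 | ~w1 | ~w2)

1

There are 2^3 = 8 truth assignments over (w1, w2, w3).
Split on w2. With w2 = 1, the clauses containing w2 are satisfied and ~w2 drops from the rest; 0 of the 2^2 = 4 assignments to the other variables satisfy what remains.
With w2 = 0, by the same count on the reduced clause set, 1 assignment works.
Total: 0 + 1 = 1.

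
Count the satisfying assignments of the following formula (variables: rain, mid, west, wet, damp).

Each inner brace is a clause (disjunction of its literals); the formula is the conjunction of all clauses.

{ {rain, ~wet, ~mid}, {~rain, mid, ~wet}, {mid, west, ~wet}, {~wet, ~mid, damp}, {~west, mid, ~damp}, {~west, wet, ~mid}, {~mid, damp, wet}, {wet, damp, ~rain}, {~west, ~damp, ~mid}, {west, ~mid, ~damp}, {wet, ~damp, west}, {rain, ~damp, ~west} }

3

There are 2^5 = 32 truth assignments over (rain, mid, west, wet, damp).
Split on rain. With rain = 1, the clauses containing rain are satisfied and ~rain drops from the rest; 0 of the 2^4 = 16 assignments to the other variables satisfy what remains.
With rain = 0, by the same count on the reduced clause set, 3 assignments work.
(One model: rain=F, mid=F, west=F, wet=F, damp=F.)
Total: 0 + 3 = 3.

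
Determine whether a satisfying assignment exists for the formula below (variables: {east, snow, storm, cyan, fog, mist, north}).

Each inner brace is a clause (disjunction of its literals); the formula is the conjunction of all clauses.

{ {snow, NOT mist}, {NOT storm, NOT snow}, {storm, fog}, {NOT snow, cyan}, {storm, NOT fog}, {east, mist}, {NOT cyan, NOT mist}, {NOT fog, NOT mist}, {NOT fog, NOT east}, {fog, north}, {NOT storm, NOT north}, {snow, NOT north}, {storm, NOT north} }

Unsatisfiable

Case snow = true:
Unit clause (NOT storm) forces storm = false.
Unit clause (fog) forces fog = true.
But (NOT fog) is also a unit clause — contradiction.
Backtrack on snow: now try snow = false.
Unit clause (NOT mist) forces mist = false.
Unit clause (east) forces east = true.
Unit clause (NOT fog) forces fog = false.
Unit clause (storm) forces storm = true.
Unit clause (north) forces north = true.
But (NOT north) is also a unit clause — contradiction.
Both values of snow lead to a conflict.
No assignment satisfies every clause.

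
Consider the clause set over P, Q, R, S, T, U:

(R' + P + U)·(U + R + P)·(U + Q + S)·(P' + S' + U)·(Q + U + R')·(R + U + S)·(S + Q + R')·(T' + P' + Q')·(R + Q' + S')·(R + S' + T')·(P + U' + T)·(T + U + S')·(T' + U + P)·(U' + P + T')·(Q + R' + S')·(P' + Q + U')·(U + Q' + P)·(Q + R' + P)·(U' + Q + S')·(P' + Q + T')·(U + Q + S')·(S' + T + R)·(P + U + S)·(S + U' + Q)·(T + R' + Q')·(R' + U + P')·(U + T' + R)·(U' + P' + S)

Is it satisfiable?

Try R = 0.
Try U = 1.
Try Q = 0.
The clause (P') is unit, so P = 0.
The clause (T) is unit, so T = 1.
That conflicts with the unit clause (T').
So Q must be the other value — set Q = 1.
The clause (S') is unit, so S = 0.
The clause (P') is unit, so P = 0.
The clause (T) is unit, so T = 1.
That conflicts with the unit clause (T').
Either choice for Q ends in contradiction.
So U must be the other value — set U = 0.
The clause (P) is unit, so P = 1.
The clause (S') is unit, so S = 0.
That conflicts with the unit clause (S).
Either choice for U ends in contradiction.
So R must be the other value — set R = 1.
Try P = 1.
The clause (U) is unit, so U = 1.
The clause (Q) is unit, so Q = 1.
The clause (T') is unit, so T = 0.
That conflicts with the unit clause (T).
So P must be the other value — set P = 0.
The clause (U) is unit, so U = 1.
The clause (T) is unit, so T = 1.
That conflicts with the unit clause (T').
Either choice for P ends in contradiction.
Either choice for R ends in contradiction.
No assignment satisfies every clause.

No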